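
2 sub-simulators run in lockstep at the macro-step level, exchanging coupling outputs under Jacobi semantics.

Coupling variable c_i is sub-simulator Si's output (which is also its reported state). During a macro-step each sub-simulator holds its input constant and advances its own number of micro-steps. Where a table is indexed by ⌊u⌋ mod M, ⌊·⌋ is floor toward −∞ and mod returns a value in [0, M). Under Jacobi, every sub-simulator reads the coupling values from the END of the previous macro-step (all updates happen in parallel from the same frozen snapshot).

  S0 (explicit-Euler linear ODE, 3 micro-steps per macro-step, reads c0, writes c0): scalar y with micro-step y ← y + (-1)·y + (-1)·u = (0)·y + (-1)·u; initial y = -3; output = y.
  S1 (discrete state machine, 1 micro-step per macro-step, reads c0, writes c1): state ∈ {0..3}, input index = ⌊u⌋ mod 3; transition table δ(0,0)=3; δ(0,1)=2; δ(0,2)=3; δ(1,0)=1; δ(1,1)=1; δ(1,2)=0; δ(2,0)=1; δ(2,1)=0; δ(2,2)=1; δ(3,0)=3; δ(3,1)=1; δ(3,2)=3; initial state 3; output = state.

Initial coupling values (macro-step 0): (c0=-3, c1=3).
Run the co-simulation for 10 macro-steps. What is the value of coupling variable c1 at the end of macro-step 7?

macro 1: S0 reads c0=-3 → after 3×micro: 3; S1 reads c0=-3 → after 1×micro: 3 ⇒ (c0=3, c1=3)
macro 2: S0 reads c0=3 → after 3×micro: -3; S1 reads c0=3 → after 1×micro: 3 ⇒ (c0=-3, c1=3)
macro 3: S0 reads c0=-3 → after 3×micro: 3; S1 reads c0=-3 → after 1×micro: 3 ⇒ (c0=3, c1=3)
macro 4: S0 reads c0=3 → after 3×micro: -3; S1 reads c0=3 → after 1×micro: 3 ⇒ (c0=-3, c1=3)
macro 5: S0 reads c0=-3 → after 3×micro: 3; S1 reads c0=-3 → after 1×micro: 3 ⇒ (c0=3, c1=3)
macro 6: S0 reads c0=3 → after 3×micro: -3; S1 reads c0=3 → after 1×micro: 3 ⇒ (c0=-3, c1=3)
macro 7: S0 reads c0=-3 → after 3×micro: 3; S1 reads c0=-3 → after 1×micro: 3 ⇒ (c0=3, c1=3)
macro 8: S0 reads c0=3 → after 3×micro: -3; S1 reads c0=3 → after 1×micro: 3 ⇒ (c0=-3, c1=3)
macro 9: S0 reads c0=-3 → after 3×micro: 3; S1 reads c0=-3 → after 1×micro: 3 ⇒ (c0=3, c1=3)
macro 10: S0 reads c0=3 → after 3×micro: -3; S1 reads c0=3 → after 1×micro: 3 ⇒ (c0=-3, c1=3)

c1 at macro-step 7 = 3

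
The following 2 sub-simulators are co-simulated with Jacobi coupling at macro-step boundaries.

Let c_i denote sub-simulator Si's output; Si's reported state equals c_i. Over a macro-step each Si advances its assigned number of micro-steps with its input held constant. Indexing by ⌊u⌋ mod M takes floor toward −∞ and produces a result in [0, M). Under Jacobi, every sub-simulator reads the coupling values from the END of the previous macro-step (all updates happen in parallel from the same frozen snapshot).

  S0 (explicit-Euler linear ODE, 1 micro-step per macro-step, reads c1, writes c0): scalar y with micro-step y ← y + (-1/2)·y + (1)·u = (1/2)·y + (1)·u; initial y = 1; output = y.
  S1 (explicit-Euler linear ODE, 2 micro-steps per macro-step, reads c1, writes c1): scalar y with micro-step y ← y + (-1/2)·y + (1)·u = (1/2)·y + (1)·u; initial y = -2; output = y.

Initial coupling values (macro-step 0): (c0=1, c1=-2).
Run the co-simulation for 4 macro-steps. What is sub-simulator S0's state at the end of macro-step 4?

S0 state at macro-step 4 = -475/32

macro 1: S0 reads c1=-2 → after 1×micro: -3/2; S1 reads c1=-2 → after 2×micro: -7/2 ⇒ (c0=-3/2, c1=-7/2)
macro 2: S0 reads c1=-7/2 → after 1×micro: -17/4; S1 reads c1=-7/2 → after 2×micro: -49/8 ⇒ (c0=-17/4, c1=-49/8)
macro 3: S0 reads c1=-49/8 → after 1×micro: -33/4; S1 reads c1=-49/8 → after 2×micro: -343/32 ⇒ (c0=-33/4, c1=-343/32)
macro 4: S0 reads c1=-343/32 → after 1×micro: -475/32; S1 reads c1=-343/32 → after 2×micro: -2401/128 ⇒ (c0=-475/32, c1=-2401/128)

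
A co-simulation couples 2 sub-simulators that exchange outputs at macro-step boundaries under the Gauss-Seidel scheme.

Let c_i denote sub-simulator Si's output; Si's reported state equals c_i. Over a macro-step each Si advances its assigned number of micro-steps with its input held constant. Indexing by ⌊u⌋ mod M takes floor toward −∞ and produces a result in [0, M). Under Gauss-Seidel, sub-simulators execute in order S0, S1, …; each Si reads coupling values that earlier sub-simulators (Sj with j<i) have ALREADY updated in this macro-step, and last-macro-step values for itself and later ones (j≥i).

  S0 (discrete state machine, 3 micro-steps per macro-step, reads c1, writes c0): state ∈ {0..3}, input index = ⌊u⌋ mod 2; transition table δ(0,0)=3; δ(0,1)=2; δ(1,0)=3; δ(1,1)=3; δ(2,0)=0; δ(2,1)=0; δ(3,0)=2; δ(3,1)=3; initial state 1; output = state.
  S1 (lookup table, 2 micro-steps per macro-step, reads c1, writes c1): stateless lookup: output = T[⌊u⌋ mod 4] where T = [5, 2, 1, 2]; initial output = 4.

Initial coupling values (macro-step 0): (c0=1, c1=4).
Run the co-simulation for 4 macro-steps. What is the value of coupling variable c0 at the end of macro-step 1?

macro 1: S0 reads c1=4 → after 3×micro: 0; S1 reads c1=4 → after 2×micro: 5 ⇒ (c0=0, c1=5)
macro 2: S0 reads c1=5 → after 3×micro: 2; S1 reads c1=5 → after 2×micro: 2 ⇒ (c0=2, c1=2)
macro 3: S0 reads c1=2 → after 3×micro: 2; S1 reads c1=2 → after 2×micro: 1 ⇒ (c0=2, c1=1)
macro 4: S0 reads c1=1 → after 3×micro: 0; S1 reads c1=1 → after 2×micro: 2 ⇒ (c0=0, c1=2)

c0 at macro-step 1 = 0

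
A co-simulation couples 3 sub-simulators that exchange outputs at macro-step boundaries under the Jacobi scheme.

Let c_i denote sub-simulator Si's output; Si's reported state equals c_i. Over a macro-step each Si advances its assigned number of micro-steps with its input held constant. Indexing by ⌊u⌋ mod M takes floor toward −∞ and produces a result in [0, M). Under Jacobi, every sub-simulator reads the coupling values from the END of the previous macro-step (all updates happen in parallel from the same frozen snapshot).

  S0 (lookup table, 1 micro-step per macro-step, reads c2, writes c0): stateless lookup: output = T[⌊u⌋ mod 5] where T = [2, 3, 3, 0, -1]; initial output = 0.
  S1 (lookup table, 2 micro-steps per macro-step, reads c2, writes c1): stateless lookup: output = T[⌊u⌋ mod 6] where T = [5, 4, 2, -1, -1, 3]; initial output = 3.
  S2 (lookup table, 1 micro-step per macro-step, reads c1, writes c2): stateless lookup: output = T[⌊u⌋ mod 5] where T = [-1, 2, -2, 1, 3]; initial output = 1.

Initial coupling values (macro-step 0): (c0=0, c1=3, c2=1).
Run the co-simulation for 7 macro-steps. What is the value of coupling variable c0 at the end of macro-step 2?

c0 at macro-step 2 = 3

macro 1: S0 reads c2=1 → after 1×micro: 3; S1 reads c2=1 → after 2×micro: 4; S2 reads c1=3 → after 1×micro: 1 ⇒ (c0=3, c1=4, c2=1)
macro 2: S0 reads c2=1 → after 1×micro: 3; S1 reads c2=1 → after 2×micro: 4; S2 reads c1=4 → after 1×micro: 3 ⇒ (c0=3, c1=4, c2=3)
macro 3: S0 reads c2=3 → after 1×micro: 0; S1 reads c2=3 → after 2×micro: -1; S2 reads c1=4 → after 1×micro: 3 ⇒ (c0=0, c1=-1, c2=3)
macro 4: S0 reads c2=3 → after 1×micro: 0; S1 reads c2=3 → after 2×micro: -1; S2 reads c1=-1 → after 1×micro: 3 ⇒ (c0=0, c1=-1, c2=3)
macro 5: S0 reads c2=3 → after 1×micro: 0; S1 reads c2=3 → after 2×micro: -1; S2 reads c1=-1 → after 1×micro: 3 ⇒ (c0=0, c1=-1, c2=3)
macro 6: S0 reads c2=3 → after 1×micro: 0; S1 reads c2=3 → after 2×micro: -1; S2 reads c1=-1 → after 1×micro: 3 ⇒ (c0=0, c1=-1, c2=3)
macro 7: S0 reads c2=3 → after 1×micro: 0; S1 reads c2=3 → after 2×micro: -1; S2 reads c1=-1 → after 1×micro: 3 ⇒ (c0=0, c1=-1, c2=3)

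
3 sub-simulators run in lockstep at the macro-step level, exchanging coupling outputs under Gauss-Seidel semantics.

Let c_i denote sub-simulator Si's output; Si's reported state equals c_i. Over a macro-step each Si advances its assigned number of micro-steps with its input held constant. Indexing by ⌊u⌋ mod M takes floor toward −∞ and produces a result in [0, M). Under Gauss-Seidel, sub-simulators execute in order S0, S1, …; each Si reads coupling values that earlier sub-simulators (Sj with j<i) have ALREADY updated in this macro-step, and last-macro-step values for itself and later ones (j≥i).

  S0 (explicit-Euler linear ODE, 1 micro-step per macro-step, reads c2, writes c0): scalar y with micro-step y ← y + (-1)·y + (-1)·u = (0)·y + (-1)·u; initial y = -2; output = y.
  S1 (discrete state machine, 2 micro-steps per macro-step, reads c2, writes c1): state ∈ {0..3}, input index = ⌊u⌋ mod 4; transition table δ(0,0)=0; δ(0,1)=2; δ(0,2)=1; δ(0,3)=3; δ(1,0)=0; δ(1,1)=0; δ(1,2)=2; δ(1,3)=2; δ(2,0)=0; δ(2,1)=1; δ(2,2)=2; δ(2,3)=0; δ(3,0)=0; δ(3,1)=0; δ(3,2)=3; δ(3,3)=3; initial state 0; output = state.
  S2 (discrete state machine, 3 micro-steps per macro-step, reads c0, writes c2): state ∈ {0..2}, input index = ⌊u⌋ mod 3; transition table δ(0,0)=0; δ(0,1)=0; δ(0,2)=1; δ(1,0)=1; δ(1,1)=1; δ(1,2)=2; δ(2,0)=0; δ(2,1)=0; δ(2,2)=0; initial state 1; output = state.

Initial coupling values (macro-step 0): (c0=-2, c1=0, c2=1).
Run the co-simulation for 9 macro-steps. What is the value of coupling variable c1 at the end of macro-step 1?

macro 1: S0 reads c2=1 → after 1×micro: -1; S1 reads c2=1 → after 2×micro: 1; S2 reads c0=-1 → after 3×micro: 1 ⇒ (c0=-1, c1=1, c2=1)
macro 2: S0 reads c2=1 → after 1×micro: -1; S1 reads c2=1 → after 2×micro: 2; S2 reads c0=-1 → after 3×micro: 1 ⇒ (c0=-1, c1=2, c2=1)
macro 3: S0 reads c2=1 → after 1×micro: -1; S1 reads c2=1 → after 2×micro: 0; S2 reads c0=-1 → after 3×micro: 1 ⇒ (c0=-1, c1=0, c2=1)
macro 4: S0 reads c2=1 → after 1×micro: -1; S1 reads c2=1 → after 2×micro: 1; S2 reads c0=-1 → after 3×micro: 1 ⇒ (c0=-1, c1=1, c2=1)
macro 5: S0 reads c2=1 → after 1×micro: -1; S1 reads c2=1 → after 2×micro: 2; S2 reads c0=-1 → after 3×micro: 1 ⇒ (c0=-1, c1=2, c2=1)
macro 6: S0 reads c2=1 → after 1×micro: -1; S1 reads c2=1 → after 2×micro: 0; S2 reads c0=-1 → after 3×micro: 1 ⇒ (c0=-1, c1=0, c2=1)
macro 7: S0 reads c2=1 → after 1×micro: -1; S1 reads c2=1 → after 2×micro: 1; S2 reads c0=-1 → after 3×micro: 1 ⇒ (c0=-1, c1=1, c2=1)
macro 8: S0 reads c2=1 → after 1×micro: -1; S1 reads c2=1 → after 2×micro: 2; S2 reads c0=-1 → after 3×micro: 1 ⇒ (c0=-1, c1=2, c2=1)
macro 9: S0 reads c2=1 → after 1×micro: -1; S1 reads c2=1 → after 2×micro: 0; S2 reads c0=-1 → after 3×micro: 1 ⇒ (c0=-1, c1=0, c2=1)

c1 at macro-step 1 = 1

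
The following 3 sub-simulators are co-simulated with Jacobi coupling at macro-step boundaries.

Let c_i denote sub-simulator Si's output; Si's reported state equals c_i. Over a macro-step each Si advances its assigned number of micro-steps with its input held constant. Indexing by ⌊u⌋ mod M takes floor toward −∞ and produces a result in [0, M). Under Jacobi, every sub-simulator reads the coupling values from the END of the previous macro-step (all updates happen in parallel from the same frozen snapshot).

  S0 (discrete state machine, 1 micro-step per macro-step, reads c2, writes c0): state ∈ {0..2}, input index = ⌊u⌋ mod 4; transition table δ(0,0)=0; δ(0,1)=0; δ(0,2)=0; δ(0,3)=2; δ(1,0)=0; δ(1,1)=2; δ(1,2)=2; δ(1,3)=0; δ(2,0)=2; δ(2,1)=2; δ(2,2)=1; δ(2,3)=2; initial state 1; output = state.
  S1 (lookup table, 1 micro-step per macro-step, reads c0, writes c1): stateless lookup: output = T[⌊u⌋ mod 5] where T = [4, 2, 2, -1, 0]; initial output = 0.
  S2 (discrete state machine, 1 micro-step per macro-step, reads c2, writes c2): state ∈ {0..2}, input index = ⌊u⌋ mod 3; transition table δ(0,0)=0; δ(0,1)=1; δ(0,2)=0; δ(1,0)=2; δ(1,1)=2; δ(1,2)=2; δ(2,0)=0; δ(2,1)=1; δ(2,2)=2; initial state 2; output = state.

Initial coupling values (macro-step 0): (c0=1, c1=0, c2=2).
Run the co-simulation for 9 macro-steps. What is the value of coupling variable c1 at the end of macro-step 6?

macro 1: S0 reads c2=2 → after 1×micro: 2; S1 reads c0=1 → after 1×micro: 2; S2 reads c2=2 → after 1×micro: 2 ⇒ (c0=2, c1=2, c2=2)
macro 2: S0 reads c2=2 → after 1×micro: 1; S1 reads c0=2 → after 1×micro: 2; S2 reads c2=2 → after 1×micro: 2 ⇒ (c0=1, c1=2, c2=2)
macro 3: S0 reads c2=2 → after 1×micro: 2; S1 reads c0=1 → after 1×micro: 2; S2 reads c2=2 → after 1×micro: 2 ⇒ (c0=2, c1=2, c2=2)
macro 4: S0 reads c2=2 → after 1×micro: 1; S1 reads c0=2 → after 1×micro: 2; S2 reads c2=2 → after 1×micro: 2 ⇒ (c0=1, c1=2, c2=2)
macro 5: S0 reads c2=2 → after 1×micro: 2; S1 reads c0=1 → after 1×micro: 2; S2 reads c2=2 → after 1×micro: 2 ⇒ (c0=2, c1=2, c2=2)
macro 6: S0 reads c2=2 → after 1×micro: 1; S1 reads c0=2 → after 1×micro: 2; S2 reads c2=2 → after 1×micro: 2 ⇒ (c0=1, c1=2, c2=2)
macro 7: S0 reads c2=2 → after 1×micro: 2; S1 reads c0=1 → after 1×micro: 2; S2 reads c2=2 → after 1×micro: 2 ⇒ (c0=2, c1=2, c2=2)
macro 8: S0 reads c2=2 → after 1×micro: 1; S1 reads c0=2 → after 1×micro: 2; S2 reads c2=2 → after 1×micro: 2 ⇒ (c0=1, c1=2, c2=2)
macro 9: S0 reads c2=2 → after 1×micro: 2; S1 reads c0=1 → after 1×micro: 2; S2 reads c2=2 → after 1×micro: 2 ⇒ (c0=2, c1=2, c2=2)

c1 at macro-step 6 = 2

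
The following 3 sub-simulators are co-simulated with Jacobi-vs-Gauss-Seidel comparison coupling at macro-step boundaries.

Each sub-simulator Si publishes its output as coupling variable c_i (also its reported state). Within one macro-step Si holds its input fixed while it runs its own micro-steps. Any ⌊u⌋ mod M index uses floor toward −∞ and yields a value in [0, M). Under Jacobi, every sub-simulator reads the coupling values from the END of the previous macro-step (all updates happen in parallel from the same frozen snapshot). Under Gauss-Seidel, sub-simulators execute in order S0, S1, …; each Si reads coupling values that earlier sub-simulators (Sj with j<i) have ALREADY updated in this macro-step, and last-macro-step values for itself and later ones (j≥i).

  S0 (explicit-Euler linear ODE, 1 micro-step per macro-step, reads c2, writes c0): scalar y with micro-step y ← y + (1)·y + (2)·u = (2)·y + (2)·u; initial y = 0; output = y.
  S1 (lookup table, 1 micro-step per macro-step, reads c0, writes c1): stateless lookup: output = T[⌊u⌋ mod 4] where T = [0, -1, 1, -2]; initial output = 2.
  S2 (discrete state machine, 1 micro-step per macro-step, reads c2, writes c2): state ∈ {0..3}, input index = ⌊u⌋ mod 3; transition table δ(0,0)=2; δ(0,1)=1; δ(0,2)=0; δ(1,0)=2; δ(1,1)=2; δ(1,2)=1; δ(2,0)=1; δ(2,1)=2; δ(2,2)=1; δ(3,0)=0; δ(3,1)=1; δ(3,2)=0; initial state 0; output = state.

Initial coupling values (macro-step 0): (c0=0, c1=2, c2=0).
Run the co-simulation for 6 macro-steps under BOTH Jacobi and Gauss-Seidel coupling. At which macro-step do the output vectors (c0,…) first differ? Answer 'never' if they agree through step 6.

[Jacobi] macro 1: S0 reads c2=0 → after 1×micro: 0; S1 reads c0=0 → after 1×micro: 0; S2 reads c2=0 → after 1×micro: 2 ⇒ (c0=0, c1=0, c2=2)
[Jacobi] macro 2: S0 reads c2=2 → after 1×micro: 4; S1 reads c0=0 → after 1×micro: 0; S2 reads c2=2 → after 1×micro: 1 ⇒ (c0=4, c1=0, c2=1)
[Jacobi] macro 3: S0 reads c2=1 → after 1×micro: 10; S1 reads c0=4 → after 1×micro: 0; S2 reads c2=1 → after 1×micro: 2 ⇒ (c0=10, c1=0, c2=2)
[Jacobi] macro 4: S0 reads c2=2 → after 1×micro: 24; S1 reads c0=10 → after 1×micro: 1; S2 reads c2=2 → after 1×micro: 1 ⇒ (c0=24, c1=1, c2=1)
[Jacobi] macro 5: S0 reads c2=1 → after 1×micro: 50; S1 reads c0=24 → after 1×micro: 0; S2 reads c2=1 → after 1×micro: 2 ⇒ (c0=50, c1=0, c2=2)
[Jacobi] macro 6: S0 reads c2=2 → after 1×micro: 104; S1 reads c0=50 → after 1×micro: 1; S2 reads c2=2 → after 1×micro: 1 ⇒ (c0=104, c1=1, c2=1)
[Gauss-Seidel] macro 1: S0 reads c2=0 → after 1×micro: 0; S1 reads c0=0 → after 1×micro: 0; S2 reads c2=0 → after 1×micro: 2 ⇒ (c0=0, c1=0, c2=2)
[Gauss-Seidel] macro 2: S0 reads c2=2 → after 1×micro: 4; S1 reads c0=4 → after 1×micro: 0; S2 reads c2=2 → after 1×micro: 1 ⇒ (c0=4, c1=0, c2=1)
[Gauss-Seidel] macro 3: S0 reads c2=1 → after 1×micro: 10; S1 reads c0=10 → after 1×micro: 1; S2 reads c2=1 → after 1×micro: 2 ⇒ (c0=10, c1=1, c2=2)
[Gauss-Seidel] macro 4: S0 reads c2=2 → after 1×micro: 24; S1 reads c0=24 → after 1×micro: 0; S2 reads c2=2 → after 1×micro: 1 ⇒ (c0=24, c1=0, c2=1)
[Gauss-Seidel] macro 5: S0 reads c2=1 → after 1×micro: 50; S1 reads c0=50 → after 1×micro: 1; S2 reads c2=1 → after 1×micro: 2 ⇒ (c0=50, c1=1, c2=2)
[Gauss-Seidel] macro 6: S0 reads c2=2 → after 1×micro: 104; S1 reads c0=104 → after 1×micro: 0; S2 reads c2=2 → after 1×micro: 1 ⇒ (c0=104, c1=0, c2=1)

first divergence at macro-step: 3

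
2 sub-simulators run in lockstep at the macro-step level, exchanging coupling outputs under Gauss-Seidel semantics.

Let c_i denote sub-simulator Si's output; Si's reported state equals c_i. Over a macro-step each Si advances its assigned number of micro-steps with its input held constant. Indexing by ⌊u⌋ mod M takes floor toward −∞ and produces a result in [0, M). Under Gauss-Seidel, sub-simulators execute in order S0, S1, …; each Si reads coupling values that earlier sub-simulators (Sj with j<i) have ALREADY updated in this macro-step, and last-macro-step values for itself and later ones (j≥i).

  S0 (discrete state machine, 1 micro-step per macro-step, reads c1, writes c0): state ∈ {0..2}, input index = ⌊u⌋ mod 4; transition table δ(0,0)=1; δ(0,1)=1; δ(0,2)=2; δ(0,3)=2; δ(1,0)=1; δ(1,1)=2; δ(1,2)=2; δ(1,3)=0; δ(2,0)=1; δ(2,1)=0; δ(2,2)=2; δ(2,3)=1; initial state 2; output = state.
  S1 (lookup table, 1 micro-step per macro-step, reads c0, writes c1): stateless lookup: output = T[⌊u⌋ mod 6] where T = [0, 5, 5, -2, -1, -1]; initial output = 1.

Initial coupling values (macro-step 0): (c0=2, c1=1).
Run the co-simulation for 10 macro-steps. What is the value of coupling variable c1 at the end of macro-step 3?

c1 at macro-step 3 = 5

macro 1: S0 reads c1=1 → after 1×micro: 0; S1 reads c0=0 → after 1×micro: 0 ⇒ (c0=0, c1=0)
macro 2: S0 reads c1=0 → after 1×micro: 1; S1 reads c0=1 → after 1×micro: 5 ⇒ (c0=1, c1=5)
macro 3: S0 reads c1=5 → after 1×micro: 2; S1 reads c0=2 → after 1×micro: 5 ⇒ (c0=2, c1=5)
macro 4: S0 reads c1=5 → after 1×micro: 0; S1 reads c0=0 → after 1×micro: 0 ⇒ (c0=0, c1=0)
macro 5: S0 reads c1=0 → after 1×micro: 1; S1 reads c0=1 → after 1×micro: 5 ⇒ (c0=1, c1=5)
macro 6: S0 reads c1=5 → after 1×micro: 2; S1 reads c0=2 → after 1×micro: 5 ⇒ (c0=2, c1=5)
macro 7: S0 reads c1=5 → after 1×micro: 0; S1 reads c0=0 → after 1×micro: 0 ⇒ (c0=0, c1=0)
macro 8: S0 reads c1=0 → after 1×micro: 1; S1 reads c0=1 → after 1×micro: 5 ⇒ (c0=1, c1=5)
macro 9: S0 reads c1=5 → after 1×micro: 2; S1 reads c0=2 → after 1×micro: 5 ⇒ (c0=2, c1=5)
macro 10: S0 reads c1=5 → after 1×micro: 0; S1 reads c0=0 → after 1×micro: 0 ⇒ (c0=0, c1=0)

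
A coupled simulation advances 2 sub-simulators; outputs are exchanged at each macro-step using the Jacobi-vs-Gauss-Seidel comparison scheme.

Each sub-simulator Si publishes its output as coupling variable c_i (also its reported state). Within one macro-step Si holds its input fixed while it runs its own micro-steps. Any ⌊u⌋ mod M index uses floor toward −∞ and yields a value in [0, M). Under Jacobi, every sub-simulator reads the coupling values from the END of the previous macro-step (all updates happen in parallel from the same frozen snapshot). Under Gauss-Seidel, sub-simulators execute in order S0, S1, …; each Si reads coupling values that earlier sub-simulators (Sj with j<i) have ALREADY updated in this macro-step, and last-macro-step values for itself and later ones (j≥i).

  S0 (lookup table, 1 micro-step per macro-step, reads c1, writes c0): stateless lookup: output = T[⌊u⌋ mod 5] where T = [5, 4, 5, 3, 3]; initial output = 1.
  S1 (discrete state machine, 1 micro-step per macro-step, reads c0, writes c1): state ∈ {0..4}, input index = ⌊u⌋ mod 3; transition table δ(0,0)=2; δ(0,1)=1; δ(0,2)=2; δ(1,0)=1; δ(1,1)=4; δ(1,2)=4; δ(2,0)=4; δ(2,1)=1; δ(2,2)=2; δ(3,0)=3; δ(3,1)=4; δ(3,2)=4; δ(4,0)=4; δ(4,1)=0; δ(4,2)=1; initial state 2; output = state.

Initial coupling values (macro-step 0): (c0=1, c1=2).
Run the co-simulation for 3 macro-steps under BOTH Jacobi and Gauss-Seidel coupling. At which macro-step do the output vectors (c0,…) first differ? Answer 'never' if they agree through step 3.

[Jacobi] macro 1: S0 reads c1=2 → after 1×micro: 5; S1 reads c0=1 → after 1×micro: 1 ⇒ (c0=5, c1=1)
[Jacobi] macro 2: S0 reads c1=1 → after 1×micro: 4; S1 reads c0=5 → after 1×micro: 4 ⇒ (c0=4, c1=4)
[Jacobi] macro 3: S0 reads c1=4 → after 1×micro: 3; S1 reads c0=4 → after 1×micro: 0 ⇒ (c0=3, c1=0)
[Gauss-Seidel] macro 1: S0 reads c1=2 → after 1×micro: 5; S1 reads c0=5 → after 1×micro: 2 ⇒ (c0=5, c1=2)
[Gauss-Seidel] macro 2: S0 reads c1=2 → after 1×micro: 5; S1 reads c0=5 → after 1×micro: 2 ⇒ (c0=5, c1=2)
[Gauss-Seidel] macro 3: S0 reads c1=2 → after 1×micro: 5; S1 reads c0=5 → after 1×micro: 2 ⇒ (c0=5, c1=2)

first divergence at macro-step: 1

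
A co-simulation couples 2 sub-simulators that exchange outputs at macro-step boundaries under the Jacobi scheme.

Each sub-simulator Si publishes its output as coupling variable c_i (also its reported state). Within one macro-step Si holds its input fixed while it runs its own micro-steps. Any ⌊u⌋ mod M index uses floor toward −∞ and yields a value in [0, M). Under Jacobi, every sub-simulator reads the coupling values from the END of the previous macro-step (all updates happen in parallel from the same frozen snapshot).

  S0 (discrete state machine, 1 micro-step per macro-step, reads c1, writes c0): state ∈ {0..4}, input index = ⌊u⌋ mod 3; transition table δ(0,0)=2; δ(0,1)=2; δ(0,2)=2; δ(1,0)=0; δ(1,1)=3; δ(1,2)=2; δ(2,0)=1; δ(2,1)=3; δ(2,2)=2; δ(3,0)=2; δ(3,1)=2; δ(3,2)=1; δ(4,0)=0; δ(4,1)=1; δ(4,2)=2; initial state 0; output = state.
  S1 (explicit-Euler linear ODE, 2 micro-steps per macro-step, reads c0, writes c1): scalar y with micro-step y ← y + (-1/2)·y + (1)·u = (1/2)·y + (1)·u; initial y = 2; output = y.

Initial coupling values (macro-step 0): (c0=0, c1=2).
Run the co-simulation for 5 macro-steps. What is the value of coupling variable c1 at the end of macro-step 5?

c1 at macro-step 5 = 1609/512

macro 1: S0 reads c1=2 → after 1×micro: 2; S1 reads c0=0 → after 2×micro: 1/2 ⇒ (c0=2, c1=1/2)
macro 2: S0 reads c1=1/2 → after 1×micro: 1; S1 reads c0=2 → after 2×micro: 25/8 ⇒ (c0=1, c1=25/8)
macro 3: S0 reads c1=25/8 → after 1×micro: 0; S1 reads c0=1 → after 2×micro: 73/32 ⇒ (c0=0, c1=73/32)
macro 4: S0 reads c1=73/32 → after 1×micro: 2; S1 reads c0=0 → after 2×micro: 73/128 ⇒ (c0=2, c1=73/128)
macro 5: S0 reads c1=73/128 → after 1×micro: 1; S1 reads c0=2 → after 2×micro: 1609/512 ⇒ (c0=1, c1=1609/512)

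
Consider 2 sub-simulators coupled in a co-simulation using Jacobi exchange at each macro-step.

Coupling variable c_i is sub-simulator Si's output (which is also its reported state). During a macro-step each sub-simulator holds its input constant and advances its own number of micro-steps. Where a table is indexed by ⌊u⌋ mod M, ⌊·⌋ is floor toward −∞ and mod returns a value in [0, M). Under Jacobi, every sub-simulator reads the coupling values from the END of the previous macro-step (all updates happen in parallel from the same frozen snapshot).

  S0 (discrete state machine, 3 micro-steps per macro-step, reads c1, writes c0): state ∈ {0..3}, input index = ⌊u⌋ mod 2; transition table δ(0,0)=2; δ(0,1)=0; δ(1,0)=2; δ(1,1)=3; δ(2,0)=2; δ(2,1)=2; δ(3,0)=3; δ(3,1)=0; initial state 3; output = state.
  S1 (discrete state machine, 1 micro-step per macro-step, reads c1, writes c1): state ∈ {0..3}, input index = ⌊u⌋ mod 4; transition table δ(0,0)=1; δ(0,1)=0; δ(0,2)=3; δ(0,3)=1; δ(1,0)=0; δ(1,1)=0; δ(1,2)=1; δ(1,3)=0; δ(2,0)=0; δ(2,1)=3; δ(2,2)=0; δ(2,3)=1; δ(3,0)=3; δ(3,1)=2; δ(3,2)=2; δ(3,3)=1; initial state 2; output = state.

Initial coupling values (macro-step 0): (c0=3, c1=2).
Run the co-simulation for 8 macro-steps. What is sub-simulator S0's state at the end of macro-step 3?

S0 state at macro-step 3 = 0

macro 1: S0 reads c1=2 → after 3×micro: 3; S1 reads c1=2 → after 1×micro: 0 ⇒ (c0=3, c1=0)
macro 2: S0 reads c1=0 → after 3×micro: 3; S1 reads c1=0 → after 1×micro: 1 ⇒ (c0=3, c1=1)
macro 3: S0 reads c1=1 → after 3×micro: 0; S1 reads c1=1 → after 1×micro: 0 ⇒ (c0=0, c1=0)
macro 4: S0 reads c1=0 → after 3×micro: 2; S1 reads c1=0 → after 1×micro: 1 ⇒ (c0=2, c1=1)
macro 5: S0 reads c1=1 → after 3×micro: 2; S1 reads c1=1 → after 1×micro: 0 ⇒ (c0=2, c1=0)
macro 6: S0 reads c1=0 → after 3×micro: 2; S1 reads c1=0 → after 1×micro: 1 ⇒ (c0=2, c1=1)
macro 7: S0 reads c1=1 → after 3×micro: 2; S1 reads c1=1 → after 1×micro: 0 ⇒ (c0=2, c1=0)
macro 8: S0 reads c1=0 → after 3×micro: 2; S1 reads c1=0 → after 1×micro: 1 ⇒ (c0=2, c1=1)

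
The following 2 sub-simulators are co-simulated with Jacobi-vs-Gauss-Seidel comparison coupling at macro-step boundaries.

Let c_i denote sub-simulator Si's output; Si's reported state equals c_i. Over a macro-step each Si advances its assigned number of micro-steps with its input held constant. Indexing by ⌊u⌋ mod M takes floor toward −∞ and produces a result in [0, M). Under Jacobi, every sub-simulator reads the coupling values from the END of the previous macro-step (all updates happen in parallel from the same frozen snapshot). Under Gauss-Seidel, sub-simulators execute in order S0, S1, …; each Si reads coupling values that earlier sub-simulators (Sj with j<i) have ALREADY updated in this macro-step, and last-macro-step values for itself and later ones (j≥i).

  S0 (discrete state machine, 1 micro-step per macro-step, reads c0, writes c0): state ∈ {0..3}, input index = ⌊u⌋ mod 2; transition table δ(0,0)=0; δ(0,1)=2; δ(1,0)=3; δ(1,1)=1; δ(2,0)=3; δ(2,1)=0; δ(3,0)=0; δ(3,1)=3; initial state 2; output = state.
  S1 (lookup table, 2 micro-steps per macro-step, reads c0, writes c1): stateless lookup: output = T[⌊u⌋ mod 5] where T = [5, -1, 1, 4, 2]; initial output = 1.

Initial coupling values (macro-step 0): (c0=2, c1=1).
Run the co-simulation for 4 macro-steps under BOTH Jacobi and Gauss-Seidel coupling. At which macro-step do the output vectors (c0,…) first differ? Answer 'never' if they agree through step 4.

first divergence at macro-step: 1

[Jacobi] macro 1: S0 reads c0=2 → after 1×micro: 3; S1 reads c0=2 → after 2×micro: 1 ⇒ (c0=3, c1=1)
[Jacobi] macro 2: S0 reads c0=3 → after 1×micro: 3; S1 reads c0=3 → after 2×micro: 4 ⇒ (c0=3, c1=4)
[Jacobi] macro 3: S0 reads c0=3 → after 1×micro: 3; S1 reads c0=3 → after 2×micro: 4 ⇒ (c0=3, c1=4)
[Jacobi] macro 4: S0 reads c0=3 → after 1×micro: 3; S1 reads c0=3 → after 2×micro: 4 ⇒ (c0=3, c1=4)
[Gauss-Seidel] macro 1: S0 reads c0=2 → after 1×micro: 3; S1 reads c0=3 → after 2×micro: 4 ⇒ (c0=3, c1=4)
[Gauss-Seidel] macro 2: S0 reads c0=3 → after 1×micro: 3; S1 reads c0=3 → after 2×micro: 4 ⇒ (c0=3, c1=4)
[Gauss-Seidel] macro 3: S0 reads c0=3 → after 1×micro: 3; S1 reads c0=3 → after 2×micro: 4 ⇒ (c0=3, c1=4)
[Gauss-Seidel] macro 4: S0 reads c0=3 → after 1×micro: 3; S1 reads c0=3 → after 2×micro: 4 ⇒ (c0=3, c1=4)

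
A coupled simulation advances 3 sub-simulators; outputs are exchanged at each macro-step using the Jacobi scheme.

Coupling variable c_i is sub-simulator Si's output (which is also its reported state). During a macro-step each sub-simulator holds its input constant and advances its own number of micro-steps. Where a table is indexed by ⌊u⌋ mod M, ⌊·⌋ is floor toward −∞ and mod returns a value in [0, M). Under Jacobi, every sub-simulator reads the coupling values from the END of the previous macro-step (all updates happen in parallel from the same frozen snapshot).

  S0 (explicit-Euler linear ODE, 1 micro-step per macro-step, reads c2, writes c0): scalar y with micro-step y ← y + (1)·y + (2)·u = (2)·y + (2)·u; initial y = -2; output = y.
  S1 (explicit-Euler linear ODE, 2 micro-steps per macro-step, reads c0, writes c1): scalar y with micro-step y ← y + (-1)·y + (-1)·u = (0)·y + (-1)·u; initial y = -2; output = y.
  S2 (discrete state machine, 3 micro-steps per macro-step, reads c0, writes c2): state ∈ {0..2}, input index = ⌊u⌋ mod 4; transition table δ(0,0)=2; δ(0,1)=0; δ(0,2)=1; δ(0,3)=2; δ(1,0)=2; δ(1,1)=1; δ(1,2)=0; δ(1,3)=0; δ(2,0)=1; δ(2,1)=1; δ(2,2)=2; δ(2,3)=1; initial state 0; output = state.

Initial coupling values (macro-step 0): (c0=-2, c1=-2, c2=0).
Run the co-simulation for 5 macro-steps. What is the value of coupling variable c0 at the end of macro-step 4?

macro 1: S0 reads c2=0 → after 1×micro: -4; S1 reads c0=-2 → after 2×micro: 2; S2 reads c0=-2 → after 3×micro: 1 ⇒ (c0=-4, c1=2, c2=1)
macro 2: S0 reads c2=1 → after 1×micro: -6; S1 reads c0=-4 → after 2×micro: 4; S2 reads c0=-4 → after 3×micro: 2 ⇒ (c0=-6, c1=4, c2=2)
macro 3: S0 reads c2=2 → after 1×micro: -8; S1 reads c0=-6 → after 2×micro: 6; S2 reads c0=-6 → after 3×micro: 2 ⇒ (c0=-8, c1=6, c2=2)
macro 4: S0 reads c2=2 → after 1×micro: -12; S1 reads c0=-8 → after 2×micro: 8; S2 reads c0=-8 → after 3×micro: 1 ⇒ (c0=-12, c1=8, c2=1)
macro 5: S0 reads c2=1 → after 1×micro: -22; S1 reads c0=-12 → after 2×micro: 12; S2 reads c0=-12 → after 3×micro: 2 ⇒ (c0=-22, c1=12, c2=2)

c0 at macro-step 4 = -12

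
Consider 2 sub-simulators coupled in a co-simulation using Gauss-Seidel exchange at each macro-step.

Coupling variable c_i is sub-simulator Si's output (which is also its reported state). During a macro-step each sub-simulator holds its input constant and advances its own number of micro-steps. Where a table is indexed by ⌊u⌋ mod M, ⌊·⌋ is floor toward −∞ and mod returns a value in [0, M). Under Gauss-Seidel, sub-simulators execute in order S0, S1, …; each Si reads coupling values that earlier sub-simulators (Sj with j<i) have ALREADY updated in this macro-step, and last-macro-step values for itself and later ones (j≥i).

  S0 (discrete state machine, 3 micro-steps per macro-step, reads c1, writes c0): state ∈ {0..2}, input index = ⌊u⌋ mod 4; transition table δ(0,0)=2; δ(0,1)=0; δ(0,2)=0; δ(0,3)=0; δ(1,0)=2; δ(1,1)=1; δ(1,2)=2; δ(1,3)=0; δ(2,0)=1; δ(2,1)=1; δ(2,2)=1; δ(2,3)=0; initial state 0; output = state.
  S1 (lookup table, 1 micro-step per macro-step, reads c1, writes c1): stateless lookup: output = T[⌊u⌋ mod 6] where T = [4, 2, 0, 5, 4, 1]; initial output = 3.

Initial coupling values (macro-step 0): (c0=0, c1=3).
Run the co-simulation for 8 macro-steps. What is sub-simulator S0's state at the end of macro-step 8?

S0 state at macro-step 8 = 1

macro 1: S0 reads c1=3 → after 3×micro: 0; S1 reads c1=3 → after 1×micro: 5 ⇒ (c0=0, c1=5)
macro 2: S0 reads c1=5 → after 3×micro: 0; S1 reads c1=5 → after 1×micro: 1 ⇒ (c0=0, c1=1)
macro 3: S0 reads c1=1 → after 3×micro: 0; S1 reads c1=1 → after 1×micro: 2 ⇒ (c0=0, c1=2)
macro 4: S0 reads c1=2 → after 3×micro: 0; S1 reads c1=2 → after 1×micro: 0 ⇒ (c0=0, c1=0)
macro 5: S0 reads c1=0 → after 3×micro: 2; S1 reads c1=0 → after 1×micro: 4 ⇒ (c0=2, c1=4)
macro 6: S0 reads c1=4 → after 3×micro: 1; S1 reads c1=4 → after 1×micro: 4 ⇒ (c0=1, c1=4)
macro 7: S0 reads c1=4 → after 3×micro: 2; S1 reads c1=4 → after 1×micro: 4 ⇒ (c0=2, c1=4)
macro 8: S0 reads c1=4 → after 3×micro: 1; S1 reads c1=4 → after 1×micro: 4 ⇒ (c0=1, c1=4)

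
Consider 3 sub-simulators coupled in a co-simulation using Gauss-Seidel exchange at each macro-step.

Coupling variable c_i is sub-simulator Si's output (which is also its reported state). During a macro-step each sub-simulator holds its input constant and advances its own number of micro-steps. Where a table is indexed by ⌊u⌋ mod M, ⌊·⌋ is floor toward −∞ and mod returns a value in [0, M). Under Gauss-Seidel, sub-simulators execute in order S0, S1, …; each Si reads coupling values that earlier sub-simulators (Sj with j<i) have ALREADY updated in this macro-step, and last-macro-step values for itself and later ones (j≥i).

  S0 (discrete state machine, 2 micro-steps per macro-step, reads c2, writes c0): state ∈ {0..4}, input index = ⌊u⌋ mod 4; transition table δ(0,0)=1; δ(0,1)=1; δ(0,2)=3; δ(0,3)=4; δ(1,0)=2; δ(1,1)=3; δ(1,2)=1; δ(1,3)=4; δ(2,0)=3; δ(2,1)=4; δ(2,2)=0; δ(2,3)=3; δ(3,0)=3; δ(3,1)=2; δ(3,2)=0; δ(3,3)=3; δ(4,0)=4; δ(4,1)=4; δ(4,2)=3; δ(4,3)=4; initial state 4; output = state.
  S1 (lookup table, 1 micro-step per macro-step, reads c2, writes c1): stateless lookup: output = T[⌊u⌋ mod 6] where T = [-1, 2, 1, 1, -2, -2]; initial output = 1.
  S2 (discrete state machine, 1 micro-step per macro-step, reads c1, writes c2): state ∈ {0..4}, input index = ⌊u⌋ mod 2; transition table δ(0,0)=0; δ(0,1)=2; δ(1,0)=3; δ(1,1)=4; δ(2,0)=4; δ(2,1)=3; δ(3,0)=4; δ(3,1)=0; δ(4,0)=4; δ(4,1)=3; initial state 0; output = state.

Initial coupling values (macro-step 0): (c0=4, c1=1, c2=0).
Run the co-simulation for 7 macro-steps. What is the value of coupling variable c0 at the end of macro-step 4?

macro 1: S0 reads c2=0 → after 2×micro: 4; S1 reads c2=0 → after 1×micro: -1; S2 reads c1=-1 → after 1×micro: 2 ⇒ (c0=4, c1=-1, c2=2)
macro 2: S0 reads c2=2 → after 2×micro: 0; S1 reads c2=2 → after 1×micro: 1; S2 reads c1=1 → after 1×micro: 3 ⇒ (c0=0, c1=1, c2=3)
macro 3: S0 reads c2=3 → after 2×micro: 4; S1 reads c2=3 → after 1×micro: 1; S2 reads c1=1 → after 1×micro: 0 ⇒ (c0=4, c1=1, c2=0)
macro 4: S0 reads c2=0 → after 2×micro: 4; S1 reads c2=0 → after 1×micro: -1; S2 reads c1=-1 → after 1×micro: 2 ⇒ (c0=4, c1=-1, c2=2)
macro 5: S0 reads c2=2 → after 2×micro: 0; S1 reads c2=2 → after 1×micro: 1; S2 reads c1=1 → after 1×micro: 3 ⇒ (c0=0, c1=1, c2=3)
macro 6: S0 reads c2=3 → after 2×micro: 4; S1 reads c2=3 → after 1×micro: 1; S2 reads c1=1 → after 1×micro: 0 ⇒ (c0=4, c1=1, c2=0)
macro 7: S0 reads c2=0 → after 2×micro: 4; S1 reads c2=0 → after 1×micro: -1; S2 reads c1=-1 → after 1×micro: 2 ⇒ (c0=4, c1=-1, c2=2)

c0 at macro-step 4 = 4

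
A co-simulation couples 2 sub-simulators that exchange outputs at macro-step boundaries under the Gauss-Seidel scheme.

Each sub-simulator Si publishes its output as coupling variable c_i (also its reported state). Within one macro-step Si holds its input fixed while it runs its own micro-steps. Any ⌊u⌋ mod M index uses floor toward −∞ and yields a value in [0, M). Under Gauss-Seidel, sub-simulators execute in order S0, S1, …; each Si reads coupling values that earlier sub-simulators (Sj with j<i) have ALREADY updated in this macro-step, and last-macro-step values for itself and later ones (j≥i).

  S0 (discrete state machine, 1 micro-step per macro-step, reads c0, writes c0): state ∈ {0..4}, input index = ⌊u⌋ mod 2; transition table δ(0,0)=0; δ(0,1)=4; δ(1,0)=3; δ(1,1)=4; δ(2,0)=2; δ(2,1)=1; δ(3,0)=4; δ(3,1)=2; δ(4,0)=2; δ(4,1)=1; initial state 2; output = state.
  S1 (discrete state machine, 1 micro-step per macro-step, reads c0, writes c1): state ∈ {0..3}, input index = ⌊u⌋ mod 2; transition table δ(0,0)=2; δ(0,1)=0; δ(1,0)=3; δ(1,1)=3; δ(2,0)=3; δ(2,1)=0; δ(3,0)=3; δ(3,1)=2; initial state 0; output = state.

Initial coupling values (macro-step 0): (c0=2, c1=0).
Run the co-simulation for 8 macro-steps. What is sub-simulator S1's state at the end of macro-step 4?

S1 state at macro-step 4 = 3

macro 1: S0 reads c0=2 → after 1×micro: 2; S1 reads c0=2 → after 1×micro: 2 ⇒ (c0=2, c1=2)
macro 2: S0 reads c0=2 → after 1×micro: 2; S1 reads c0=2 → after 1×micro: 3 ⇒ (c0=2, c1=3)
macro 3: S0 reads c0=2 → after 1×micro: 2; S1 reads c0=2 → after 1×micro: 3 ⇒ (c0=2, c1=3)
macro 4: S0 reads c0=2 → after 1×micro: 2; S1 reads c0=2 → after 1×micro: 3 ⇒ (c0=2, c1=3)
macro 5: S0 reads c0=2 → after 1×micro: 2; S1 reads c0=2 → after 1×micro: 3 ⇒ (c0=2, c1=3)
macro 6: S0 reads c0=2 → after 1×micro: 2; S1 reads c0=2 → after 1×micro: 3 ⇒ (c0=2, c1=3)
macro 7: S0 reads c0=2 → after 1×micro: 2; S1 reads c0=2 → after 1×micro: 3 ⇒ (c0=2, c1=3)
macro 8: S0 reads c0=2 → after 1×micro: 2; S1 reads c0=2 → after 1×micro: 3 ⇒ (c0=2, c1=3)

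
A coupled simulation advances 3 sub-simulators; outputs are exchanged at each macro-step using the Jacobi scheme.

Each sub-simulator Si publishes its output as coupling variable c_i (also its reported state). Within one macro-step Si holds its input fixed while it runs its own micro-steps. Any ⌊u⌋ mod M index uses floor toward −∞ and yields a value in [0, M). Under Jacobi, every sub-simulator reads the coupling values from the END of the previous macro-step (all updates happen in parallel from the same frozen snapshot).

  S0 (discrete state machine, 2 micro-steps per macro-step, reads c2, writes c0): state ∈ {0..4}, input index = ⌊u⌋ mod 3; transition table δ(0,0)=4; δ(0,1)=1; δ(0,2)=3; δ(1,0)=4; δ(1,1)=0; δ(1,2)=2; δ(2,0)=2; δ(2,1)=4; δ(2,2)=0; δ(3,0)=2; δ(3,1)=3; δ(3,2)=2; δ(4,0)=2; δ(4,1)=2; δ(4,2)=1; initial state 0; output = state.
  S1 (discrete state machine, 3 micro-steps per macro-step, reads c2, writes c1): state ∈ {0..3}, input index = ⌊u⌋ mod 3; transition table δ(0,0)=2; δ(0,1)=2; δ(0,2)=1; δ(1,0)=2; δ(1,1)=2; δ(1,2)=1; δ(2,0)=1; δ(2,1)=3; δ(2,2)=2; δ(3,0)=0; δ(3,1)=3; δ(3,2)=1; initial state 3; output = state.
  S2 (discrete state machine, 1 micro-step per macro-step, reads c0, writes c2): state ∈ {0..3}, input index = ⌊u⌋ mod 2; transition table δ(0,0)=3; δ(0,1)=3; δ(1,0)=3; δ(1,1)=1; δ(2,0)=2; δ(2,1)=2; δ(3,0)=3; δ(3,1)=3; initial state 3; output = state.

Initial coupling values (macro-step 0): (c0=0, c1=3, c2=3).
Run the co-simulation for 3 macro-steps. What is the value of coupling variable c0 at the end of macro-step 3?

c0 at macro-step 3 = 2

macro 1: S0 reads c2=3 → after 2×micro: 2; S1 reads c2=3 → after 3×micro: 1; S2 reads c0=0 → after 1×micro: 3 ⇒ (c0=2, c1=1, c2=3)
macro 2: S0 reads c2=3 → after 2×micro: 2; S1 reads c2=3 → after 3×micro: 2; S2 reads c0=2 → after 1×micro: 3 ⇒ (c0=2, c1=2, c2=3)
macro 3: S0 reads c2=3 → after 2×micro: 2; S1 reads c2=3 → after 3×micro: 1; S2 reads c0=2 → after 1×micro: 3 ⇒ (c0=2, c1=1, c2=3)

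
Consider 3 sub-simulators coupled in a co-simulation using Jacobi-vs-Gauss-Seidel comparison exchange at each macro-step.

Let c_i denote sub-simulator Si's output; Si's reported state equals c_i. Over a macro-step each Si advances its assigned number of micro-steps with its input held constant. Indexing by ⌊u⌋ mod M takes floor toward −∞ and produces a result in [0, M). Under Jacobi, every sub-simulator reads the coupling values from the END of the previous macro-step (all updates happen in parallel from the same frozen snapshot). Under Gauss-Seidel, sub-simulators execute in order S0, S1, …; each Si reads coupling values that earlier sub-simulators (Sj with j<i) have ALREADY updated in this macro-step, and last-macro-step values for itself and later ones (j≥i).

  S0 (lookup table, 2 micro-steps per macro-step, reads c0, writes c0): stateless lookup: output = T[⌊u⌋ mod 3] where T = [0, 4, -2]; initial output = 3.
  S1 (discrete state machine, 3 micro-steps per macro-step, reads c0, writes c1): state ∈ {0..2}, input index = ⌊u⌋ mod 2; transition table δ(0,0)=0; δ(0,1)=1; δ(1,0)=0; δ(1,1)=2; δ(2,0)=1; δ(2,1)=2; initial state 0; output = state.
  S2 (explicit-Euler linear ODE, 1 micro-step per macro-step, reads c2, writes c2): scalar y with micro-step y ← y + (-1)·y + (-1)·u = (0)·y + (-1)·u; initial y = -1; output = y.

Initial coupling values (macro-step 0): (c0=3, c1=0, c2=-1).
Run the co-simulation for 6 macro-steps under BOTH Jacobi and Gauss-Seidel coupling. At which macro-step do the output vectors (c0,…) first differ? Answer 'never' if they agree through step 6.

[Jacobi] macro 1: S0 reads c0=3 → after 2×micro: 0; S1 reads c0=3 → after 3×micro: 2; S2 reads c2=-1 → after 1×micro: 1 ⇒ (c0=0, c1=2, c2=1)
[Jacobi] macro 2: S0 reads c0=0 → after 2×micro: 0; S1 reads c0=0 → after 3×micro: 0; S2 reads c2=1 → after 1×micro: -1 ⇒ (c0=0, c1=0, c2=-1)
[Jacobi] macro 3: S0 reads c0=0 → after 2×micro: 0; S1 reads c0=0 → after 3×micro: 0; S2 reads c2=-1 → after 1×micro: 1 ⇒ (c0=0, c1=0, c2=1)
[Jacobi] macro 4: S0 reads c0=0 → after 2×micro: 0; S1 reads c0=0 → after 3×micro: 0; S2 reads c2=1 → after 1×micro: -1 ⇒ (c0=0, c1=0, c2=-1)
[Jacobi] macro 5: S0 reads c0=0 → after 2×micro: 0; S1 reads c0=0 → after 3×micro: 0; S2 reads c2=-1 → after 1×micro: 1 ⇒ (c0=0, c1=0, c2=1)
[Jacobi] macro 6: S0 reads c0=0 → after 2×micro: 0; S1 reads c0=0 → after 3×micro: 0; S2 reads c2=1 → after 1×micro: -1 ⇒ (c0=0, c1=0, c2=-1)
[Gauss-Seidel] macro 1: S0 reads c0=3 → after 2×micro: 0; S1 reads c0=0 → after 3×micro: 0; S2 reads c2=-1 → after 1×micro: 1 ⇒ (c0=0, c1=0, c2=1)
[Gauss-Seidel] macro 2: S0 reads c0=0 → after 2×micro: 0; S1 reads c0=0 → after 3×micro: 0; S2 reads c2=1 → after 1×micro: -1 ⇒ (c0=0, c1=0, c2=-1)
[Gauss-Seidel] macro 3: S0 reads c0=0 → after 2×micro: 0; S1 reads c0=0 → after 3×micro: 0; S2 reads c2=-1 → after 1×micro: 1 ⇒ (c0=0, c1=0, c2=1)
[Gauss-Seidel] macro 4: S0 reads c0=0 → after 2×micro: 0; S1 reads c0=0 → after 3×micro: 0; S2 reads c2=1 → after 1×micro: -1 ⇒ (c0=0, c1=0, c2=-1)
[Gauss-Seidel] macro 5: S0 reads c0=0 → after 2×micro: 0; S1 reads c0=0 → after 3×micro: 0; S2 reads c2=-1 → after 1×micro: 1 ⇒ (c0=0, c1=0, c2=1)
[Gauss-Seidel] macro 6: S0 reads c0=0 → after 2×micro: 0; S1 reads c0=0 → after 3×micro: 0; S2 reads c2=1 → after 1×micro: -1 ⇒ (c0=0, c1=0, c2=-1)

first divergence at macro-step: 1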